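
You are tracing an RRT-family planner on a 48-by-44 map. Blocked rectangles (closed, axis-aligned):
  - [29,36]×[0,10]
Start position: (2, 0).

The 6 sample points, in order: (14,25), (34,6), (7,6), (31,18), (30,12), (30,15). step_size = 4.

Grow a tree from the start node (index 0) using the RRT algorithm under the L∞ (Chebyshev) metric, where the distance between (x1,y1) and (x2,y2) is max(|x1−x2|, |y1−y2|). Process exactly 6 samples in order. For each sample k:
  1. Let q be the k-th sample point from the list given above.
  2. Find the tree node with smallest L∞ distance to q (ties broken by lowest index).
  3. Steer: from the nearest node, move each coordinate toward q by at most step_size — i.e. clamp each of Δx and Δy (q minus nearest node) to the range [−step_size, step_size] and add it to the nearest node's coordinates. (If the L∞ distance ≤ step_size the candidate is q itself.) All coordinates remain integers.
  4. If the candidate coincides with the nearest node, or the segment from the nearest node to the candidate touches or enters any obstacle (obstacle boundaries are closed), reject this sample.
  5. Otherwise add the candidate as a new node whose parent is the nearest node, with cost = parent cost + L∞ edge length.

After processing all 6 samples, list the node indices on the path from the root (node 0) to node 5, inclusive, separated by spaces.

Path: 0 1 2 4 5

1. q=(14,25) nearest=0 d=25 new=(6,4) → add node 1 parent=0 cost=4
2. q=(34,6) nearest=1 d=28 new=(10,6) → add node 2 parent=1 cost=8
3. q=(7,6) nearest=1 d=2 new=(7,6) → add node 3 parent=1 cost=6
4. q=(31,18) nearest=2 d=21 new=(14,10) → add node 4 parent=2 cost=12
5. q=(30,12) nearest=4 d=16 new=(18,12) → add node 5 parent=4 cost=16
6. q=(30,15) nearest=5 d=12 new=(22,15) → add node 6 parent=5 cost=20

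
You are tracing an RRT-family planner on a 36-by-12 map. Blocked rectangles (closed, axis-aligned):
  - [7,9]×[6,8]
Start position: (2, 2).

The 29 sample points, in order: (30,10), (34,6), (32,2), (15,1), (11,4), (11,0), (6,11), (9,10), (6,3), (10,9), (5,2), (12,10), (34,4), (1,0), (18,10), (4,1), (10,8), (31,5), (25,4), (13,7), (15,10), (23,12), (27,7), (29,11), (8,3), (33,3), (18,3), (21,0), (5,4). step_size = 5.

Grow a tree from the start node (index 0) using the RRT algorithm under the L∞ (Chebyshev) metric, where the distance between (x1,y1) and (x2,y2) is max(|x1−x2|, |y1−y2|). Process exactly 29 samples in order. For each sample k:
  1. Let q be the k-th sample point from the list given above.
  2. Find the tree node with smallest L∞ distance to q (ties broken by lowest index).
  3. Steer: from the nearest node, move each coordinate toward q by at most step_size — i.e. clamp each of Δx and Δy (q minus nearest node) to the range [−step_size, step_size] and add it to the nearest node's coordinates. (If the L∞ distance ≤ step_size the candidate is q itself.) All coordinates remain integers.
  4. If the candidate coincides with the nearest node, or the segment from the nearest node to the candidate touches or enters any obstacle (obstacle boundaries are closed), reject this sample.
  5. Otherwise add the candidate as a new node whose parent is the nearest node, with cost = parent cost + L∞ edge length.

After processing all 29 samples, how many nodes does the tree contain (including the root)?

1. q=(30,10) nearest=0 d=28 new=(7,7) → blocked by [7,9]×[6,8], reject
2. q=(34,6) nearest=0 d=32 new=(7,6) → blocked by [7,9]×[6,8], reject
3. q=(32,2) nearest=0 d=30 new=(7,2) → add node 1 parent=0 cost=5
4. q=(15,1) nearest=1 d=8 new=(12,1) → add node 2 parent=1 cost=10
5. q=(11,4) nearest=2 d=3 new=(11,4) → add node 3 parent=2 cost=13
6. q=(11,0) nearest=2 d=1 new=(11,0) → add node 4 parent=2 cost=11
7. q=(6,11) nearest=3 d=7 new=(6,9) → blocked by [7,9]×[6,8], reject
8. q=(9,10) nearest=3 d=6 new=(9,9) → add node 5 parent=3 cost=18
9. q=(6,3) nearest=1 d=1 new=(6,3) → add node 6 parent=1 cost=6
10. q=(10,9) nearest=5 d=1 new=(10,9) → add node 7 parent=5 cost=19
11. q=(5,2) nearest=6 d=1 new=(5,2) → add node 8 parent=6 cost=7
12. q=(12,10) nearest=7 d=2 new=(12,10) → add node 9 parent=7 cost=21
13. q=(34,4) nearest=2 d=22 new=(17,4) → add node 10 parent=2 cost=15
14. q=(1,0) nearest=0 d=2 new=(1,0) → add node 11 parent=0 cost=2
15. q=(18,10) nearest=9 d=6 new=(17,10) → add node 12 parent=9 cost=26
16. q=(4,1) nearest=8 d=1 new=(4,1) → add node 13 parent=8 cost=8
17. q=(10,8) nearest=5 d=1 new=(10,8) → add node 14 parent=5 cost=19
18. q=(31,5) nearest=10 d=14 new=(22,5) → add node 15 parent=10 cost=20
19. q=(25,4) nearest=15 d=3 new=(25,4) → add node 16 parent=15 cost=23
20. q=(13,7) nearest=3 d=3 new=(13,7) → add node 17 parent=3 cost=16
21. q=(15,10) nearest=12 d=2 new=(15,10) → add node 18 parent=12 cost=28
22. q=(23,12) nearest=12 d=6 new=(22,12) → add node 19 parent=12 cost=31
23. q=(27,7) nearest=16 d=3 new=(27,7) → add node 20 parent=16 cost=26
24. q=(29,11) nearest=20 d=4 new=(29,11) → add node 21 parent=20 cost=30
25. q=(8,3) nearest=1 d=1 new=(8,3) → add node 22 parent=1 cost=6
26. q=(33,3) nearest=20 d=6 new=(32,3) → add node 23 parent=20 cost=31
27. q=(18,3) nearest=10 d=1 new=(18,3) → add node 24 parent=10 cost=16
28. q=(21,0) nearest=24 d=3 new=(21,0) → add node 25 parent=24 cost=19
29. q=(5,4) nearest=6 d=1 new=(5,4) → add node 26 parent=6 cost=7

Node count: 27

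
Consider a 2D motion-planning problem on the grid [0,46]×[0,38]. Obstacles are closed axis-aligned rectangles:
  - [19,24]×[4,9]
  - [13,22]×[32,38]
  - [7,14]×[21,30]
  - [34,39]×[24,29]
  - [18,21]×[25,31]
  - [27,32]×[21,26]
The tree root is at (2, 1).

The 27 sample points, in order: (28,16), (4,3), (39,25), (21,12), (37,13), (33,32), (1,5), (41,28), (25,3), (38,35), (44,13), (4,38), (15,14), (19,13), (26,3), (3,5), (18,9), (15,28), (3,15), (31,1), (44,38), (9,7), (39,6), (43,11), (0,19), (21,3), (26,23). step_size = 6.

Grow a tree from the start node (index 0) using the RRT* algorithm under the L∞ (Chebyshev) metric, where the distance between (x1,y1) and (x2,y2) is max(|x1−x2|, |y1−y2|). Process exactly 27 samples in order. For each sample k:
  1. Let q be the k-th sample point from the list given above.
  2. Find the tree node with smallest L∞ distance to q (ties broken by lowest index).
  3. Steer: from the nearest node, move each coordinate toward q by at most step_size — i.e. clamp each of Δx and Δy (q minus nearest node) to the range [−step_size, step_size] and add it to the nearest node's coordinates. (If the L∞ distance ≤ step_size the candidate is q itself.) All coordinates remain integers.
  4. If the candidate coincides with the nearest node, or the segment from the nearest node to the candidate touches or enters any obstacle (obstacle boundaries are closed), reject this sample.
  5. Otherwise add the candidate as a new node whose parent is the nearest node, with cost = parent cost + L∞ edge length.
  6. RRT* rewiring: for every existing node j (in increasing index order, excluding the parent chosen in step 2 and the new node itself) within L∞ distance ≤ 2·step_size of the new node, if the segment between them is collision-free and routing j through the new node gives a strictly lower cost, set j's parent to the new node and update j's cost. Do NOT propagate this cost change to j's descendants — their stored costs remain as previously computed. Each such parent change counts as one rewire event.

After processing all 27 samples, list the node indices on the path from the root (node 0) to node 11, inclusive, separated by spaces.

Path: 0 1 16 11

1. q=(28,16) nearest=0 d=26 new=(8,7) → add node 1 parent=0 cost=6
2. q=(4,3) nearest=0 d=2 new=(4,3) → add node 2 parent=0 cost=2
3. q=(39,25) nearest=1 d=31 new=(14,13) → add node 3 parent=1 cost=12
4. q=(21,12) nearest=3 d=7 new=(20,12) → add node 4 parent=3 cost=18
5. q=(37,13) nearest=4 d=17 new=(26,13) → add node 5 parent=4 cost=24
6. q=(33,32) nearest=3 d=19 new=(20,19) → add node 6 parent=3 cost=18
7. q=(1,5) nearest=2 d=3 new=(1,5) → add node 7 parent=2 cost=5
8. q=(41,28) nearest=5 d=15 new=(32,19) → add node 8 parent=5 cost=30
9. q=(25,3) nearest=4 d=9 new=(25,6) → blocked by [19,24]×[4,9], reject
10. q=(38,35) nearest=8 d=16 new=(38,25) → blocked by [34,39]×[24,29], reject
11. q=(44,13) nearest=8 d=12 new=(38,13) → add node 9 parent=8 cost=36
12. q=(4,38) nearest=6 d=19 new=(14,25) → blocked by [7,14]×[21,30], reject
13. q=(15,14) nearest=3 d=1 new=(15,14) → add node 10 parent=3 cost=13
14. q=(19,13) nearest=4 d=1 new=(19,13) → add node 11 parent=4 cost=19
15. q=(26,3) nearest=4 d=9 new=(26,6) → blocked by [19,24]×[4,9], reject
16. q=(3,5) nearest=2 d=2 new=(3,5) → add node 12 parent=2 cost=4
17. q=(18,9) nearest=4 d=3 new=(18,9) → add node 13 parent=4 cost=21
18. q=(15,28) nearest=6 d=9 new=(15,25) → add node 14 parent=6 cost=24
19. q=(3,15) nearest=1 d=8 new=(3,13) → add node 15 parent=1 cost=12
20. q=(31,1) nearest=4 d=11 new=(26,6) → blocked by [19,24]×[4,9], reject
21. q=(44,38) nearest=8 d=19 new=(38,25) → blocked by [34,39]×[24,29], reject
22. q=(9,7) nearest=1 d=1 new=(9,7) → add node 16 parent=1 cost=7; rewire 11→16 (17<19); rewire 13→16 (16<21)
23. q=(39,6) nearest=9 d=7 new=(39,7) → add node 17 parent=9 cost=42
24. q=(43,11) nearest=17 d=4 new=(43,11) → add node 18 parent=17 cost=46
25. q=(0,19) nearest=15 d=6 new=(0,19) → add node 19 parent=15 cost=18
26. q=(21,3) nearest=13 d=6 new=(21,3) → blocked by [19,24]×[4,9], reject
27. q=(26,23) nearest=6 d=6 new=(26,23) → add node 20 parent=6 cost=24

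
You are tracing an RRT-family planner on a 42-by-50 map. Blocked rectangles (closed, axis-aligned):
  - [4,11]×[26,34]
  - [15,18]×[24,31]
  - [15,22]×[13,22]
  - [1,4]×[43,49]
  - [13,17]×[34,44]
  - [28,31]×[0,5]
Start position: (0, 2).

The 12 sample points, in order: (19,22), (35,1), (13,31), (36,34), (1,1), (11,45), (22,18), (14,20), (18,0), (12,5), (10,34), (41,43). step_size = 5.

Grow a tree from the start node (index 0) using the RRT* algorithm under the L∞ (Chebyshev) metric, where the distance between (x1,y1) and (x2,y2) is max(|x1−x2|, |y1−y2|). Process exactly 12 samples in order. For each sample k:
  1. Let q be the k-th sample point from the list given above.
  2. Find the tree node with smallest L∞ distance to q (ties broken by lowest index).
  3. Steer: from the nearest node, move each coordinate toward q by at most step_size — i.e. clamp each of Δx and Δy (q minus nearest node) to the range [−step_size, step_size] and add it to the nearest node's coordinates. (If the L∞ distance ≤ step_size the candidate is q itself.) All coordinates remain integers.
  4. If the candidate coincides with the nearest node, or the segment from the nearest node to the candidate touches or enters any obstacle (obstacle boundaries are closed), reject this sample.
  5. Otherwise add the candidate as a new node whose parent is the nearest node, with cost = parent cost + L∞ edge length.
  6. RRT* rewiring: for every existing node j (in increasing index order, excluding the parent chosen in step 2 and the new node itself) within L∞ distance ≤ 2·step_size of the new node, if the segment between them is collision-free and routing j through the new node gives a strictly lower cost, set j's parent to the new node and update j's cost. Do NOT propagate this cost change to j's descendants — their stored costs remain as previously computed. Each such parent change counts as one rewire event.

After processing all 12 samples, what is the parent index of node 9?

1. q=(19,22) nearest=0 d=20 new=(5,7) → add node 1 parent=0 cost=5
2. q=(35,1) nearest=1 d=30 new=(10,2) → add node 2 parent=1 cost=10
3. q=(13,31) nearest=1 d=24 new=(10,12) → add node 3 parent=1 cost=10
4. q=(36,34) nearest=3 d=26 new=(15,17) → blocked by [15,22]×[13,22], reject
5. q=(1,1) nearest=0 d=1 new=(1,1) → add node 4 parent=0 cost=1
6. q=(11,45) nearest=3 d=33 new=(11,17) → add node 5 parent=3 cost=15
7. q=(22,18) nearest=5 d=11 new=(16,18) → blocked by [15,22]×[13,22], reject
8. q=(14,20) nearest=5 d=3 new=(14,20) → add node 6 parent=5 cost=18
9. q=(18,0) nearest=2 d=8 new=(15,0) → add node 7 parent=2 cost=15
10. q=(12,5) nearest=2 d=3 new=(12,5) → add node 8 parent=2 cost=13
11. q=(10,34) nearest=6 d=14 new=(10,25) → add node 9 parent=6 cost=23
12. q=(41,43) nearest=6 d=27 new=(19,25) → blocked by [15,18]×[24,31], reject

Parent of node 9: 6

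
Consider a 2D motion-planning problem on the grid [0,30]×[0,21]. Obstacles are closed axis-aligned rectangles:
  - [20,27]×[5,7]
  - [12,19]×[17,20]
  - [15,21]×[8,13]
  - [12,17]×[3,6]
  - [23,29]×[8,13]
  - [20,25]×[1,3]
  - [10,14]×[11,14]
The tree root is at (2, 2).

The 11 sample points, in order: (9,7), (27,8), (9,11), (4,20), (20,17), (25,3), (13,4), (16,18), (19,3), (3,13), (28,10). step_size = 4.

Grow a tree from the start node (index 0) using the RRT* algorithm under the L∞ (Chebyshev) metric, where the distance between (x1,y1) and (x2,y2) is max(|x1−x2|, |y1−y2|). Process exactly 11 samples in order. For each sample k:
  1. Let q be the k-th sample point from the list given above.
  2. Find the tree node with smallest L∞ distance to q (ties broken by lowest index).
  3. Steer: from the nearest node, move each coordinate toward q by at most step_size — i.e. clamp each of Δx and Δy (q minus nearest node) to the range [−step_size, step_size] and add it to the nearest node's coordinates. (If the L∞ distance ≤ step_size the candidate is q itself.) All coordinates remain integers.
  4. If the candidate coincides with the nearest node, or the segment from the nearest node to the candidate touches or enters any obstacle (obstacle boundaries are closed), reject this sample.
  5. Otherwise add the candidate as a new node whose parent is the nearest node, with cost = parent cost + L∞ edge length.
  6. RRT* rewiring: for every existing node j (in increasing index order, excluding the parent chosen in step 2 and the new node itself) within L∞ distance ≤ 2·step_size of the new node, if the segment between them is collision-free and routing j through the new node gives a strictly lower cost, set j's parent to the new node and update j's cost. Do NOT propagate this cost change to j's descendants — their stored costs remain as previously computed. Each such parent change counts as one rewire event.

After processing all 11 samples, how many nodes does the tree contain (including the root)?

Node count: 7

1. q=(9,7) nearest=0 d=7 new=(6,6) → add node 1 parent=0 cost=4
2. q=(27,8) nearest=1 d=21 new=(10,8) → add node 2 parent=1 cost=8
3. q=(9,11) nearest=2 d=3 new=(9,11) → add node 3 parent=2 cost=11
4. q=(4,20) nearest=3 d=9 new=(5,15) → add node 4 parent=3 cost=15
5. q=(20,17) nearest=2 d=10 new=(14,12) → blocked by [10,14]×[11,14], reject
6. q=(25,3) nearest=2 d=15 new=(14,4) → blocked by [12,17]×[3,6], reject
7. q=(13,4) nearest=2 d=4 new=(13,4) → blocked by [12,17]×[3,6], reject
8. q=(16,18) nearest=3 d=7 new=(13,15) → blocked by [10,14]×[11,14], reject
9. q=(19,3) nearest=2 d=9 new=(14,4) → blocked by [12,17]×[3,6], reject
10. q=(3,13) nearest=4 d=2 new=(3,13) → add node 5 parent=4 cost=17
11. q=(28,10) nearest=2 d=18 new=(14,10) → add node 6 parent=2 cost=12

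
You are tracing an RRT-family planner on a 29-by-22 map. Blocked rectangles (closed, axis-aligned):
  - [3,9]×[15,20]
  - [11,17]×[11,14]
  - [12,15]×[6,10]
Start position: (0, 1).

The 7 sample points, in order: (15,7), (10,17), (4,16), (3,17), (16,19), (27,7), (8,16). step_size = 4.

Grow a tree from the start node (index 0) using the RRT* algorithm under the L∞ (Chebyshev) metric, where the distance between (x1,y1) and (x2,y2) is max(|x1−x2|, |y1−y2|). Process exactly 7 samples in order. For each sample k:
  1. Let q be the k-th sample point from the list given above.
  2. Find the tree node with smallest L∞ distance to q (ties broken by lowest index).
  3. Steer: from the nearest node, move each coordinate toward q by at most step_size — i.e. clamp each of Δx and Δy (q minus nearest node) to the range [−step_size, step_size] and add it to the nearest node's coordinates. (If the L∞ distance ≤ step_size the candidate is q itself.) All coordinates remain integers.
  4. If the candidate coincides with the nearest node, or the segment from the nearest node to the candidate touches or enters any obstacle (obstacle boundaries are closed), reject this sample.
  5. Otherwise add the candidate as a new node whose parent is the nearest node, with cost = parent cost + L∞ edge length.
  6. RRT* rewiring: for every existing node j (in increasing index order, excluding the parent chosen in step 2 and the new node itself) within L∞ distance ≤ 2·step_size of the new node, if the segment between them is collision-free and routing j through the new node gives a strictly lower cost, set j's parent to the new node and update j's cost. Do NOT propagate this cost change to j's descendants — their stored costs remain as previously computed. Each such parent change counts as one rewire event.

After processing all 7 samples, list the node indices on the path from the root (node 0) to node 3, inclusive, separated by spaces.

1. q=(15,7) nearest=0 d=15 new=(4,5) → add node 1 parent=0 cost=4
2. q=(10,17) nearest=1 d=12 new=(8,9) → add node 2 parent=1 cost=8
3. q=(4,16) nearest=2 d=7 new=(4,13) → add node 3 parent=2 cost=12
4. q=(3,17) nearest=3 d=4 new=(3,17) → blocked by [3,9]×[15,20], reject
5. q=(16,19) nearest=2 d=10 new=(12,13) → blocked by [11,17]×[11,14], reject
6. q=(27,7) nearest=2 d=19 new=(12,7) → blocked by [12,15]×[6,10], reject
7. q=(8,16) nearest=3 d=4 new=(8,16) → blocked by [3,9]×[15,20], reject

Path: 0 1 2 3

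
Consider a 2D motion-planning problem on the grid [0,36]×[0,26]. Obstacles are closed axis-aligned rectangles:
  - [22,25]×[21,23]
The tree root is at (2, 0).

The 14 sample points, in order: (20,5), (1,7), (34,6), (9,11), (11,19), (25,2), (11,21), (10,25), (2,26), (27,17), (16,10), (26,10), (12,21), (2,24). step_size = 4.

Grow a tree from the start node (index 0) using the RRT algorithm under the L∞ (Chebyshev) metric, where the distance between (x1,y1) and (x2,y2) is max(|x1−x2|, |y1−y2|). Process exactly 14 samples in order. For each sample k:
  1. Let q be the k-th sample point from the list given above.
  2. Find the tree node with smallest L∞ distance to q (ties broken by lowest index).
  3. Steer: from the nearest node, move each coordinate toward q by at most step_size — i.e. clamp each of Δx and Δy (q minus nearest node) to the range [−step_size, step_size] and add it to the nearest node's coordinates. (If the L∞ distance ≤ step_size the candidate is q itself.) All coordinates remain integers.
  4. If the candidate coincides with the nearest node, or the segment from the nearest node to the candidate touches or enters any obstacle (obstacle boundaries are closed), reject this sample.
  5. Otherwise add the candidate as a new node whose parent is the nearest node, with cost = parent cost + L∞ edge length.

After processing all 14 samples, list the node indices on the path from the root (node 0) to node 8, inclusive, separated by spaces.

1. q=(20,5) nearest=0 d=18 new=(6,4) → add node 1 parent=0 cost=4
2. q=(1,7) nearest=1 d=5 new=(2,7) → add node 2 parent=1 cost=8
3. q=(34,6) nearest=1 d=28 new=(10,6) → add node 3 parent=1 cost=8
4. q=(9,11) nearest=3 d=5 new=(9,10) → add node 4 parent=3 cost=12
5. q=(11,19) nearest=4 d=9 new=(11,14) → add node 5 parent=4 cost=16
6. q=(25,2) nearest=5 d=14 new=(15,10) → add node 6 parent=5 cost=20
7. q=(11,21) nearest=5 d=7 new=(11,18) → add node 7 parent=5 cost=20
8. q=(10,25) nearest=7 d=7 new=(10,22) → add node 8 parent=7 cost=24
9. q=(2,26) nearest=8 d=8 new=(6,26) → add node 9 parent=8 cost=28
10. q=(27,17) nearest=6 d=12 new=(19,14) → add node 10 parent=6 cost=24
11. q=(16,10) nearest=6 d=1 new=(16,10) → add node 11 parent=6 cost=21
12. q=(26,10) nearest=10 d=7 new=(23,10) → add node 12 parent=10 cost=28
13. q=(12,21) nearest=8 d=2 new=(12,21) → add node 13 parent=8 cost=26
14. q=(2,24) nearest=9 d=4 new=(2,24) → add node 14 parent=9 cost=32

Path: 0 1 3 4 5 7 8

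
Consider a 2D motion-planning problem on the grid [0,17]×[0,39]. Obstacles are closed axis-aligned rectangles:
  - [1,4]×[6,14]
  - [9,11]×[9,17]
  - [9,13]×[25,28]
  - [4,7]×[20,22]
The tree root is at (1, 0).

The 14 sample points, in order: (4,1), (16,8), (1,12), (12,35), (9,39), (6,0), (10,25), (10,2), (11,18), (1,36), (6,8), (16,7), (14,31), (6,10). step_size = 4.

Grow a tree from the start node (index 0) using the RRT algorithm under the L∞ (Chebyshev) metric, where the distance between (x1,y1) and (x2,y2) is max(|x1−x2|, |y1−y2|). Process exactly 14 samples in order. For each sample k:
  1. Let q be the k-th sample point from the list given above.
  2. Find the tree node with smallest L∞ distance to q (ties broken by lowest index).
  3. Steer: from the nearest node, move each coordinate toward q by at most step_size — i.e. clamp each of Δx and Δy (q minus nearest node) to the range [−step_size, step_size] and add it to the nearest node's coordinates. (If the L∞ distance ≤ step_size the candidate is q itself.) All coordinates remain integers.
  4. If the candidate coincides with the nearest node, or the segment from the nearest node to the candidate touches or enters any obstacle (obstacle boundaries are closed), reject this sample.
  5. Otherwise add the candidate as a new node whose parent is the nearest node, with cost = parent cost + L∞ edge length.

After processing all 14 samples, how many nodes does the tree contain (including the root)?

Node count: 10

1. q=(4,1) nearest=0 d=3 new=(4,1) → add node 1 parent=0 cost=3
2. q=(16,8) nearest=1 d=12 new=(8,5) → add node 2 parent=1 cost=7
3. q=(1,12) nearest=2 d=7 new=(4,9) → blocked by [1,4]×[6,14], reject
4. q=(12,35) nearest=2 d=30 new=(12,9) → add node 3 parent=2 cost=11
5. q=(9,39) nearest=3 d=30 new=(9,13) → blocked by [9,11]×[9,17], reject
6. q=(6,0) nearest=1 d=2 new=(6,0) → add node 4 parent=1 cost=5
7. q=(10,25) nearest=3 d=16 new=(10,13) → blocked by [9,11]×[9,17], reject
8. q=(10,2) nearest=2 d=3 new=(10,2) → add node 5 parent=2 cost=10
9. q=(11,18) nearest=3 d=9 new=(11,13) → blocked by [9,11]×[9,17], reject
10. q=(1,36) nearest=3 d=27 new=(8,13) → blocked by [9,11]×[9,17], reject
11. q=(6,8) nearest=2 d=3 new=(6,8) → add node 6 parent=2 cost=10
12. q=(16,7) nearest=3 d=4 new=(16,7) → add node 7 parent=3 cost=15
13. q=(14,31) nearest=3 d=22 new=(14,13) → add node 8 parent=3 cost=15
14. q=(6,10) nearest=6 d=2 new=(6,10) → add node 9 parent=6 cost=12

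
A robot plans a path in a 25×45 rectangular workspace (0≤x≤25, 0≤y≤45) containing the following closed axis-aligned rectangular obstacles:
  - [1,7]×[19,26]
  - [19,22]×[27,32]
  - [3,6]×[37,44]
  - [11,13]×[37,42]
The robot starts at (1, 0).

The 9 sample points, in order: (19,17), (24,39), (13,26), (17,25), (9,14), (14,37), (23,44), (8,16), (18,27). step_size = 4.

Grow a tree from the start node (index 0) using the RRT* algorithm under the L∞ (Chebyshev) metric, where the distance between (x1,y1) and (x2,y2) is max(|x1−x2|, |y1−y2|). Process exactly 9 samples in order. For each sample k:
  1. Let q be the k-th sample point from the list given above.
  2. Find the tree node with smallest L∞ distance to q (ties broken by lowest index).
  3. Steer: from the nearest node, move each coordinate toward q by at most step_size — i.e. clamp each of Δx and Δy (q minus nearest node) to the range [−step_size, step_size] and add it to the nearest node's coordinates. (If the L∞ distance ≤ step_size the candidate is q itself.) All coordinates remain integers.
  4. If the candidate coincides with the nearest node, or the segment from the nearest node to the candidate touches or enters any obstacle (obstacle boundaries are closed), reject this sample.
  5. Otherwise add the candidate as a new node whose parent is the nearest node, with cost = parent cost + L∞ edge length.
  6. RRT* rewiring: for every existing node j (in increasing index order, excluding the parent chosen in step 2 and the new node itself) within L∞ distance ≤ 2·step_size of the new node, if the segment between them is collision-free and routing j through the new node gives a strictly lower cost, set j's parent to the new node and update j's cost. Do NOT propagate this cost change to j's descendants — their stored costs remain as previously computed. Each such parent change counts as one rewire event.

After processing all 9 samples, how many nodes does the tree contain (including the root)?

Node count: 10

1. q=(19,17) nearest=0 d=18 new=(5,4) → add node 1 parent=0 cost=4
2. q=(24,39) nearest=1 d=35 new=(9,8) → add node 2 parent=1 cost=8
3. q=(13,26) nearest=2 d=18 new=(13,12) → add node 3 parent=2 cost=12
4. q=(17,25) nearest=3 d=13 new=(17,16) → add node 4 parent=3 cost=16
5. q=(9,14) nearest=3 d=4 new=(9,14) → add node 5 parent=3 cost=16
6. q=(14,37) nearest=4 d=21 new=(14,20) → add node 6 parent=4 cost=20
7. q=(23,44) nearest=6 d=24 new=(18,24) → add node 7 parent=6 cost=24
8. q=(8,16) nearest=5 d=2 new=(8,16) → add node 8 parent=5 cost=18
9. q=(18,27) nearest=7 d=3 new=(18,27) → add node 9 parent=7 cost=27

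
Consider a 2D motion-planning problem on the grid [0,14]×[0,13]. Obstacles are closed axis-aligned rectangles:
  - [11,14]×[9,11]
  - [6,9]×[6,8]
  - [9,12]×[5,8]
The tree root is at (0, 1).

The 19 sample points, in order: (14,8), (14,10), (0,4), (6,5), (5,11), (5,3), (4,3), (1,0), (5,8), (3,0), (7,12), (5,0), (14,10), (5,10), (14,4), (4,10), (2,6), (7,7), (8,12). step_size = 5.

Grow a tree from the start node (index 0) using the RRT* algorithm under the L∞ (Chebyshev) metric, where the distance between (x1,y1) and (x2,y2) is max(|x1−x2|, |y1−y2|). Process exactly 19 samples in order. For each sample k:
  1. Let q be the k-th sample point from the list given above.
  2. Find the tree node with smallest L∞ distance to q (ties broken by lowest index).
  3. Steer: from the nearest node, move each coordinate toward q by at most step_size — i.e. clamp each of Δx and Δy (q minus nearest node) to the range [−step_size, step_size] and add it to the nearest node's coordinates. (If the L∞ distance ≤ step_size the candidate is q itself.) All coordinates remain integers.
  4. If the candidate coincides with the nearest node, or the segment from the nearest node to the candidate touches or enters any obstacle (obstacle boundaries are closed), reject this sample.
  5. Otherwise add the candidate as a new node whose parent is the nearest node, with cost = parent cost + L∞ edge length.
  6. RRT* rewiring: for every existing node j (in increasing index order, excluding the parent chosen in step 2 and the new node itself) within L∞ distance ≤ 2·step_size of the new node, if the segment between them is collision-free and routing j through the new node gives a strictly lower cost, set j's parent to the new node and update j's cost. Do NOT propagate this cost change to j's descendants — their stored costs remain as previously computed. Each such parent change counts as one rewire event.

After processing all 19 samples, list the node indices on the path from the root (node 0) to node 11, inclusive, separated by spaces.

Path: 0 7 9 11

1. q=(14,8) nearest=0 d=14 new=(5,6) → add node 1 parent=0 cost=5
2. q=(14,10) nearest=1 d=9 new=(10,10) → blocked by [6,9]×[6,8], reject
3. q=(0,4) nearest=0 d=3 new=(0,4) → add node 2 parent=0 cost=3
4. q=(6,5) nearest=1 d=1 new=(6,5) → add node 3 parent=1 cost=6
5. q=(5,11) nearest=1 d=5 new=(5,11) → add node 4 parent=1 cost=10
6. q=(5,3) nearest=3 d=2 new=(5,3) → add node 5 parent=3 cost=8
7. q=(4,3) nearest=5 d=1 new=(4,3) → add node 6 parent=5 cost=9
8. q=(1,0) nearest=0 d=1 new=(1,0) → add node 7 parent=0 cost=1; rewire 5→7 (5<8); rewire 6→7 (4<9)
9. q=(5,8) nearest=1 d=2 new=(5,8) → add node 8 parent=1 cost=7
10. q=(3,0) nearest=7 d=2 new=(3,0) → add node 9 parent=7 cost=3
11. q=(7,12) nearest=4 d=2 new=(7,12) → add node 10 parent=4 cost=12
12. q=(5,0) nearest=9 d=2 new=(5,0) → add node 11 parent=9 cost=5
13. q=(14,10) nearest=10 d=7 new=(12,10) → blocked by [11,14]×[9,11], reject
14. q=(5,10) nearest=4 d=1 new=(5,10) → add node 12 parent=4 cost=11
15. q=(14,4) nearest=3 d=8 new=(11,4) → add node 13 parent=3 cost=11
16. q=(4,10) nearest=4 d=1 new=(4,10) → add node 14 parent=4 cost=11
17. q=(2,6) nearest=2 d=2 new=(2,6) → add node 15 parent=2 cost=5; rewire 10→15 (11<12); rewire 12→15 (9<11); rewire 14→15 (9<11)
18. q=(7,7) nearest=1 d=2 new=(7,7) → blocked by [6,9]×[6,8], reject
19. q=(8,12) nearest=10 d=1 new=(8,12) → add node 16 parent=10 cost=12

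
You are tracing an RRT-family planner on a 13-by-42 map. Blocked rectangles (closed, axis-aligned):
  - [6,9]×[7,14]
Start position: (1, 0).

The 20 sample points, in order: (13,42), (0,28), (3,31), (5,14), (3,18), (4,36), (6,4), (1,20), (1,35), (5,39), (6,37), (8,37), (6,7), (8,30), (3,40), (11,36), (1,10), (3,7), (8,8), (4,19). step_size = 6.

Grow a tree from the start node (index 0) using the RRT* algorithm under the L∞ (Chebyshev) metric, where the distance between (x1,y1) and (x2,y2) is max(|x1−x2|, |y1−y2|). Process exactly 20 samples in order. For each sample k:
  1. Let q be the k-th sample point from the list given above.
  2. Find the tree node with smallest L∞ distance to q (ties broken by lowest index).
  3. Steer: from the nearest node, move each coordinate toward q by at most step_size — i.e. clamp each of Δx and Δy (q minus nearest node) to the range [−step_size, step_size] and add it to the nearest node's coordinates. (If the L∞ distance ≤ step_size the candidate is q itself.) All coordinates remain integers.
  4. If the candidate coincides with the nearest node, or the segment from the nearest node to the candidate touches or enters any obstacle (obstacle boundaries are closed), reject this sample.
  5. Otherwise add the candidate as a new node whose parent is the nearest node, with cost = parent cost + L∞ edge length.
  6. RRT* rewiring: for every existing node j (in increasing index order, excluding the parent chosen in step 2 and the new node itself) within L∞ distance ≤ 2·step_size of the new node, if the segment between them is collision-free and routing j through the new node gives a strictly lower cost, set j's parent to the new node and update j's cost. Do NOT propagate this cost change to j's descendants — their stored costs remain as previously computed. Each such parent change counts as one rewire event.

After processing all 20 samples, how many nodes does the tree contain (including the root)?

Node count: 6

1. q=(13,42) nearest=0 d=42 new=(7,6) → add node 1 parent=0 cost=6
2. q=(0,28) nearest=1 d=22 new=(1,12) → blocked by [6,9]×[7,14], reject
3. q=(3,31) nearest=1 d=25 new=(3,12) → blocked by [6,9]×[7,14], reject
4. q=(5,14) nearest=1 d=8 new=(5,12) → blocked by [6,9]×[7,14], reject
5. q=(3,18) nearest=1 d=12 new=(3,12) → blocked by [6,9]×[7,14], reject
6. q=(4,36) nearest=1 d=30 new=(4,12) → blocked by [6,9]×[7,14], reject
7. q=(6,4) nearest=1 d=2 new=(6,4) → add node 2 parent=1 cost=8
8. q=(1,20) nearest=1 d=14 new=(1,12) → blocked by [6,9]×[7,14], reject
9. q=(1,35) nearest=1 d=29 new=(1,12) → blocked by [6,9]×[7,14], reject
10. q=(5,39) nearest=1 d=33 new=(5,12) → blocked by [6,9]×[7,14], reject
11. q=(6,37) nearest=1 d=31 new=(6,12) → blocked by [6,9]×[7,14], reject
12. q=(8,37) nearest=1 d=31 new=(8,12) → blocked by [6,9]×[7,14], reject
13. q=(6,7) nearest=1 d=1 new=(6,7) → blocked by [6,9]×[7,14], reject
14. q=(8,30) nearest=1 d=24 new=(8,12) → blocked by [6,9]×[7,14], reject
15. q=(3,40) nearest=1 d=34 new=(3,12) → blocked by [6,9]×[7,14], reject
16. q=(11,36) nearest=1 d=30 new=(11,12) → blocked by [6,9]×[7,14], reject
17. q=(1,10) nearest=1 d=6 new=(1,10) → add node 3 parent=1 cost=12
18. q=(3,7) nearest=2 d=3 new=(3,7) → add node 4 parent=2 cost=11
19. q=(8,8) nearest=1 d=2 new=(8,8) → blocked by [6,9]×[7,14], reject
20. q=(4,19) nearest=3 d=9 new=(4,16) → add node 5 parent=3 cost=18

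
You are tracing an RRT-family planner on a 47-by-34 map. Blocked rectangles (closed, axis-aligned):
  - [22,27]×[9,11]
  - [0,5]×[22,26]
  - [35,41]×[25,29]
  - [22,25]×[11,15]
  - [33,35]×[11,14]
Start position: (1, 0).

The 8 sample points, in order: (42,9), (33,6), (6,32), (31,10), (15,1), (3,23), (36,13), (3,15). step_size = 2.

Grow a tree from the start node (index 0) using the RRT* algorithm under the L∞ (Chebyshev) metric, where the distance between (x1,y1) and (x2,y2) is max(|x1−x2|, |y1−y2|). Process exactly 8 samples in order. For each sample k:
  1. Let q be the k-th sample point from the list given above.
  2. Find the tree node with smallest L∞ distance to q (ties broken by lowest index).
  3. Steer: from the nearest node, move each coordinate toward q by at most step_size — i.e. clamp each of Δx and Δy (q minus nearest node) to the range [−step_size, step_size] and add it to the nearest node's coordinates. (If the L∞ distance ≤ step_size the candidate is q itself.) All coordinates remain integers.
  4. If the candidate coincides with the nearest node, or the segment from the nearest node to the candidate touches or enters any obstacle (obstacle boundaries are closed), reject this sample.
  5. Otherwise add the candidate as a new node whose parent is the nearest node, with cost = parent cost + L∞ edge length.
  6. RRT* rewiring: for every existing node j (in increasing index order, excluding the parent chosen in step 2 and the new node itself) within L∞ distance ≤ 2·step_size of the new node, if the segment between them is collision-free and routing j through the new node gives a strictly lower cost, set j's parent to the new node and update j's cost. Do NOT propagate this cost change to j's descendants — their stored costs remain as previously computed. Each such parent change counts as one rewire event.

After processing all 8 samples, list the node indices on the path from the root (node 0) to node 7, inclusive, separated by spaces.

Path: 0 1 2 3 4 5 7

1. q=(42,9) nearest=0 d=41 new=(3,2) → add node 1 parent=0 cost=2
2. q=(33,6) nearest=1 d=30 new=(5,4) → add node 2 parent=1 cost=4
3. q=(6,32) nearest=2 d=28 new=(6,6) → add node 3 parent=2 cost=6
4. q=(31,10) nearest=3 d=25 new=(8,8) → add node 4 parent=3 cost=8
5. q=(15,1) nearest=4 d=7 new=(10,6) → add node 5 parent=4 cost=10
6. q=(3,23) nearest=4 d=15 new=(6,10) → add node 6 parent=4 cost=10
7. q=(36,13) nearest=5 d=26 new=(12,8) → add node 7 parent=5 cost=12
8. q=(3,15) nearest=6 d=5 new=(4,12) → add node 8 parent=6 cost=12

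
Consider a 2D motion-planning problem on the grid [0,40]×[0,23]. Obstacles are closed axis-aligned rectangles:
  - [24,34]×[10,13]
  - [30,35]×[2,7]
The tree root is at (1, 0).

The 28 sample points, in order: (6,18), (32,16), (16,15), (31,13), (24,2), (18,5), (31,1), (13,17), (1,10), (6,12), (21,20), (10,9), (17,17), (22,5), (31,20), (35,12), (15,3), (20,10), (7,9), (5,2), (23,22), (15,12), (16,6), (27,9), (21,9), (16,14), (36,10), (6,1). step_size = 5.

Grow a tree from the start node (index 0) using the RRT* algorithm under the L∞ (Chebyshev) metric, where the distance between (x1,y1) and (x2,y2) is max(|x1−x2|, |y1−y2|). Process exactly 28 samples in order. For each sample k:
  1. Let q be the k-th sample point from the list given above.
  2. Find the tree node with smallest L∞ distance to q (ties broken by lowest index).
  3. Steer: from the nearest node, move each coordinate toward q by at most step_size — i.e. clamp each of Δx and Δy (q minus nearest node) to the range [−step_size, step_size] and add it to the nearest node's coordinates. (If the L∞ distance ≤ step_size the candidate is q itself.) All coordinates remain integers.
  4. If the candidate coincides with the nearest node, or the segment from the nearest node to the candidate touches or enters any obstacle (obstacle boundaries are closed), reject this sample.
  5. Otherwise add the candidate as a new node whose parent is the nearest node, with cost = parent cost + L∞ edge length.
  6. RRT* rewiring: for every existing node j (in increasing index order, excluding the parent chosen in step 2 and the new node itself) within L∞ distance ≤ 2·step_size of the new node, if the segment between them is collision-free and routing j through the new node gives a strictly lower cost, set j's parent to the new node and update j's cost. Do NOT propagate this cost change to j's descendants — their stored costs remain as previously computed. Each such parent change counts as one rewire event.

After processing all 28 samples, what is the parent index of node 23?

Parent of node 23: 5

1. q=(6,18) nearest=0 d=18 new=(6,5) → add node 1 parent=0 cost=5
2. q=(32,16) nearest=1 d=26 new=(11,10) → add node 2 parent=1 cost=10
3. q=(16,15) nearest=2 d=5 new=(16,15) → add node 3 parent=2 cost=15
4. q=(31,13) nearest=3 d=15 new=(21,13) → add node 4 parent=3 cost=20
5. q=(24,2) nearest=4 d=11 new=(24,8) → add node 5 parent=4 cost=25
6. q=(18,5) nearest=5 d=6 new=(19,5) → add node 6 parent=5 cost=30
7. q=(31,1) nearest=5 d=7 new=(29,3) → add node 7 parent=5 cost=30
8. q=(13,17) nearest=3 d=3 new=(13,17) → add node 8 parent=3 cost=18
9. q=(1,10) nearest=1 d=5 new=(1,10) → add node 9 parent=1 cost=10
10. q=(6,12) nearest=2 d=5 new=(6,12) → add node 10 parent=2 cost=15
11. q=(21,20) nearest=3 d=5 new=(21,20) → add node 11 parent=3 cost=20
12. q=(10,9) nearest=2 d=1 new=(10,9) → add node 12 parent=2 cost=11; rewire 6→12 (20<30)
13. q=(17,17) nearest=3 d=2 new=(17,17) → add node 13 parent=3 cost=17
14. q=(22,5) nearest=5 d=3 new=(22,5) → add node 14 parent=5 cost=28
15. q=(31,20) nearest=4 d=10 new=(26,18) → add node 15 parent=4 cost=25
16. q=(35,12) nearest=7 d=9 new=(34,8) → blocked by [30,35]×[2,7], reject
17. q=(15,3) nearest=6 d=4 new=(15,3) → add node 16 parent=6 cost=24
18. q=(20,10) nearest=4 d=3 new=(20,10) → add node 17 parent=4 cost=23
19. q=(7,9) nearest=10 d=3 new=(7,9) → add node 18 parent=10 cost=18
20. q=(5,2) nearest=1 d=3 new=(5,2) → add node 19 parent=1 cost=8; rewire 16→19 (18<24); rewire 18→19 (15<18)
21. q=(23,22) nearest=11 d=2 new=(23,22) → add node 20 parent=11 cost=22
22. q=(15,12) nearest=3 d=3 new=(15,12) → add node 21 parent=3 cost=18; rewire 14→21 (25<28)
23. q=(16,6) nearest=6 d=3 new=(16,6) → add node 22 parent=6 cost=23
24. q=(27,9) nearest=5 d=3 new=(27,9) → add node 23 parent=5 cost=28
25. q=(21,9) nearest=17 d=1 new=(21,9) → add node 24 parent=17 cost=24
26. q=(16,14) nearest=3 d=1 new=(16,14) → add node 25 parent=3 cost=16; rewire 5→25 (24<25); rewire 17→25 (20<23); rewire 24→25 (21<24)
27. q=(36,10) nearest=7 d=7 new=(34,8) → blocked by [30,35]×[2,7], reject
28. q=(6,1) nearest=19 d=1 new=(6,1) → add node 26 parent=19 cost=9; rewire 22→26 (19<23)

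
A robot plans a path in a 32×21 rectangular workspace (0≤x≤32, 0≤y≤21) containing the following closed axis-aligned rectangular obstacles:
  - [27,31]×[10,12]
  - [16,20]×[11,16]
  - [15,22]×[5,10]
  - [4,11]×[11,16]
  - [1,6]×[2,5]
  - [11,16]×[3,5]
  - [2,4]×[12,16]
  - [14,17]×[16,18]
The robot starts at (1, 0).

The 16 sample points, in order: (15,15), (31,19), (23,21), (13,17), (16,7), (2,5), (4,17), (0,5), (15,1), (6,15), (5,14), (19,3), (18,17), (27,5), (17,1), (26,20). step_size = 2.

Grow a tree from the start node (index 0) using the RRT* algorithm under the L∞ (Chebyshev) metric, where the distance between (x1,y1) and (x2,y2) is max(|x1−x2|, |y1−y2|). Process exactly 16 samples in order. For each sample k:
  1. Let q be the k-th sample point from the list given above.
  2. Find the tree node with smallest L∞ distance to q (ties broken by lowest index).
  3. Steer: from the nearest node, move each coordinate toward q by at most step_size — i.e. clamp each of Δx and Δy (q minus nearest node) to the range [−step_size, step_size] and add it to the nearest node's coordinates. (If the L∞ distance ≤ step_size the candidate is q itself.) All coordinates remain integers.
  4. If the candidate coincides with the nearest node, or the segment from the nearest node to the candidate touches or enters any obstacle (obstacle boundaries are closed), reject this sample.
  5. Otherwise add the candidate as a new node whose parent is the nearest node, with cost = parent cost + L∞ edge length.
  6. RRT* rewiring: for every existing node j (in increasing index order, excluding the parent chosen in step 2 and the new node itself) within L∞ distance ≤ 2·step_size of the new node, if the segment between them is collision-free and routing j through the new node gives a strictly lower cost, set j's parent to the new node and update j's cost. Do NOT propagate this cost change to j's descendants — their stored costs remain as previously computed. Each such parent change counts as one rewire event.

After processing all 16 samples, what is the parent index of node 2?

1. q=(15,15) nearest=0 d=15 new=(3,2) → blocked by [1,6]×[2,5], reject
2. q=(31,19) nearest=0 d=30 new=(3,2) → blocked by [1,6]×[2,5], reject
3. q=(23,21) nearest=0 d=22 new=(3,2) → blocked by [1,6]×[2,5], reject
4. q=(13,17) nearest=0 d=17 new=(3,2) → blocked by [1,6]×[2,5], reject
5. q=(16,7) nearest=0 d=15 new=(3,2) → blocked by [1,6]×[2,5], reject
6. q=(2,5) nearest=0 d=5 new=(2,2) → blocked by [1,6]×[2,5], reject
7. q=(4,17) nearest=0 d=17 new=(3,2) → blocked by [1,6]×[2,5], reject
8. q=(0,5) nearest=0 d=5 new=(0,2) → add node 1 parent=0 cost=2
9. q=(15,1) nearest=0 d=14 new=(3,1) → add node 2 parent=0 cost=2
10. q=(6,15) nearest=1 d=13 new=(2,4) → blocked by [1,6]×[2,5], reject
11. q=(5,14) nearest=1 d=12 new=(2,4) → blocked by [1,6]×[2,5], reject
12. q=(19,3) nearest=2 d=16 new=(5,3) → blocked by [1,6]×[2,5], reject
13. q=(18,17) nearest=2 d=16 new=(5,3) → blocked by [1,6]×[2,5], reject
14. q=(27,5) nearest=2 d=24 new=(5,3) → blocked by [1,6]×[2,5], reject
15. q=(17,1) nearest=2 d=14 new=(5,1) → add node 3 parent=2 cost=4
16. q=(26,20) nearest=3 d=21 new=(7,3) → blocked by [1,6]×[2,5], reject

Parent of node 2: 0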